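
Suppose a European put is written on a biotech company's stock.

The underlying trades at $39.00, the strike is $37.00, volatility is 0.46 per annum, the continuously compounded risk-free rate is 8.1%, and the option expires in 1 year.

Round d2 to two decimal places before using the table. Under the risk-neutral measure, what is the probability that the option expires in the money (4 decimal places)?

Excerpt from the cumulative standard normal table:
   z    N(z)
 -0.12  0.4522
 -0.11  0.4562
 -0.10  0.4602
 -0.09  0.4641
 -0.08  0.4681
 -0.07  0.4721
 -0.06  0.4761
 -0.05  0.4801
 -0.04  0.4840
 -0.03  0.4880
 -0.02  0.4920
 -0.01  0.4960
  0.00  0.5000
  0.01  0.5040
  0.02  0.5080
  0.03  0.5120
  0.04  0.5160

σ√T = 0.46·√1 = 0.4600
d₁ = [ln(39/37) + (0.081 + 0.46²/2)·1] / 0.4600 = [0.0526 + 0.1868] / 0.4600 = 0.5205 ≈ 0.52
d₂ = d₁ − σ√T = 0.5205 − 0.4600 = 0.0605 ≈ 0.06
Pr(exercise) under Q = N(−d₂) = N(-0.06) = 0.4761

0.4761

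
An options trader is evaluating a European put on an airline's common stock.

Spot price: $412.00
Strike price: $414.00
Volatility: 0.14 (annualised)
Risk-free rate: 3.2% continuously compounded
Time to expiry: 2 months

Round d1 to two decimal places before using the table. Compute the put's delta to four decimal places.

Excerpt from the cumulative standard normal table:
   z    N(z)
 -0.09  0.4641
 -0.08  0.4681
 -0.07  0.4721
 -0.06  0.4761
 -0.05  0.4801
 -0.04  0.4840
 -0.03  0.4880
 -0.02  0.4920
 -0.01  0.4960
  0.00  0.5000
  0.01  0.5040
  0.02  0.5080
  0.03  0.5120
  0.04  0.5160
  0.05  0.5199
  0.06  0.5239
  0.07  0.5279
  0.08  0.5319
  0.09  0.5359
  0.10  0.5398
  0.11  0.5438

σ√T = 0.14 × 0.4082 = 0.0572
d₁ = [ln(412/414) + (0.032 + 0.14²/2)·0.1667] / 0.0572 = [-0.0048 + 0.0070] / 0.0572 = 0.0372 ≈ 0.04
N(d₁) = N(0.04) = 0.5160
Δ_put = N(d₁) − 1 = 0.5160 − 1 = -0.4840

-0.4840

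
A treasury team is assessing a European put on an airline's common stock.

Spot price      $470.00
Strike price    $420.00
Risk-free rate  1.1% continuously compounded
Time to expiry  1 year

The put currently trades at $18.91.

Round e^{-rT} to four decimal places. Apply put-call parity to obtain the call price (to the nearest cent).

$73.49

exp(−rT) = exp(−0.011·1) = 0.9891
Put-call parity: C − P = S − K·e^(−rT) = 470 − 420·0.9891 = 470 − 415.4220 = 54.5780
C = P + (C − P) = 18.91 + (54.5780) = 73.4880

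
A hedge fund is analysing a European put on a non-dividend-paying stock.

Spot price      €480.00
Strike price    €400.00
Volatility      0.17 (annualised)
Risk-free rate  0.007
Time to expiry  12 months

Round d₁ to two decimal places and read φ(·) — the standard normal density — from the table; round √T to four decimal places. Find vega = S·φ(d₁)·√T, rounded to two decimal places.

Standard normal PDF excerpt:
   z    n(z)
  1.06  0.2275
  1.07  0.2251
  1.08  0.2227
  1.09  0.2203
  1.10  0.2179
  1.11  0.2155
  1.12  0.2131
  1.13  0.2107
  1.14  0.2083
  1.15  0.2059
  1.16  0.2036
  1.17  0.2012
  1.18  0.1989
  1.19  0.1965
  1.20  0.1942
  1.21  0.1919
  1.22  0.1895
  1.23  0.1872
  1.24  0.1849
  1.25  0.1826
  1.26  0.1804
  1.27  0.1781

σ√T = 0.17·√1 = 0.1700
d₁ = [ln(480/400) + (0.007 + ½·0.17²)·1] / (σ√T) = (0.1823 + 0.0215) / 0.1700 = 1.1987 ⇒ 1.20
√T = √1 = 1.0000
φ(d₁) = φ(1.20) = 0.1942
vega = S·φ(d₁)·√T = 480·0.1942·1.0000 = 93.2160

93.22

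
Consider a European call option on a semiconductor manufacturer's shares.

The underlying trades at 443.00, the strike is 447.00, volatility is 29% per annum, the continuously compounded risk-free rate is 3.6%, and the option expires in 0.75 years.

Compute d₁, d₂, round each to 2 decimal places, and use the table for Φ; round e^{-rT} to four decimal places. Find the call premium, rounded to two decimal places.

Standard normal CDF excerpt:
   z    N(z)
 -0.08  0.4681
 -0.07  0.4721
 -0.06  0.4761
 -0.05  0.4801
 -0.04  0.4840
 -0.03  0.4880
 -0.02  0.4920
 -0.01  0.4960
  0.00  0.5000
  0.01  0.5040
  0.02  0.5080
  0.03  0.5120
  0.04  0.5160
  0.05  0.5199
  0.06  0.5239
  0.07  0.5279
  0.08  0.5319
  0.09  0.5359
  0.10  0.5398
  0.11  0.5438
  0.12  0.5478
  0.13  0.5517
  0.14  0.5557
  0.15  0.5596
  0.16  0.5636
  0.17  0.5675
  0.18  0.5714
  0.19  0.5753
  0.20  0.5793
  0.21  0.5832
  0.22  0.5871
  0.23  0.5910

47.73

σ√T = 0.29 × 0.8660 = 0.2511
ln(S/K) + (r + σ²/2)T = ln(443/447) + (0.036 + 0.29²/2)·0.75 = -0.0090 + 0.0585 = 0.0495
d₁ = 0.0495 / 0.2511 = 0.1973 → 0.20
d₂ = d₁ − σ√T = 0.1973 − 0.2511 = -0.0539 → -0.05
e^(−rT) = e^(−0.036·0.75) = 0.9734
N(d₁) = N(0.20) = 0.5793;  N(d₂) = N(-0.05) = 0.4801
C = 443·0.5793 − 447·0.9734·0.4801 = 256.6299 − 208.8962 = 47.7337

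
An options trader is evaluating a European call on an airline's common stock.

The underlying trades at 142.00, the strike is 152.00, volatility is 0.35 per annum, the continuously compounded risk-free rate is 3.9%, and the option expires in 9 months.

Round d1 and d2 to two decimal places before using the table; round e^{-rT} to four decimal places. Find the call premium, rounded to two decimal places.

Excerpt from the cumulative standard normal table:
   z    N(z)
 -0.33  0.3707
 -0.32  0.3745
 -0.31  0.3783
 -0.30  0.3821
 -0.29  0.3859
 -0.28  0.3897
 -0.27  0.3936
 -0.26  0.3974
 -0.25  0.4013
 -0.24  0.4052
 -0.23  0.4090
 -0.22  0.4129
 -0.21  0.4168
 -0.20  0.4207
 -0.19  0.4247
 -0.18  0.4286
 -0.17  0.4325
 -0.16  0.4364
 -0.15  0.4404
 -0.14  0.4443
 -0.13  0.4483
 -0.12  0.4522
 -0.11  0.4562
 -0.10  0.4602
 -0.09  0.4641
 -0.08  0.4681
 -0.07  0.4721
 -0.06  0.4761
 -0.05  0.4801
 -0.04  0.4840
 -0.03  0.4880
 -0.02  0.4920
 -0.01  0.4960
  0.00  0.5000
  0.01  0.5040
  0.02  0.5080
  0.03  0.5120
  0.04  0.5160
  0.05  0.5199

σ√T = 0.35 × 0.8660 = 0.3031
ln(S/K) + (r + σ²/2)T = ln(142/152) + (0.039 + 0.35²/2)·0.75 = -0.0681 + 0.0752 = 0.0071
d₁ = 0.0071 / 0.3031 = 0.0235 ⇒ 0.02
d₂ = d₁ − σ√T = 0.0235 − 0.3031 = -0.2796 ⇒ -0.28
e^(−rT) = e^(−0.039·0.75) = 0.9712
C = 142·N(0.02) − 152·0.9712·N(-0.28) = 142·0.5080 − 152·0.9712·0.3897 = 72.1360 − 57.5284 = 14.6076

14.61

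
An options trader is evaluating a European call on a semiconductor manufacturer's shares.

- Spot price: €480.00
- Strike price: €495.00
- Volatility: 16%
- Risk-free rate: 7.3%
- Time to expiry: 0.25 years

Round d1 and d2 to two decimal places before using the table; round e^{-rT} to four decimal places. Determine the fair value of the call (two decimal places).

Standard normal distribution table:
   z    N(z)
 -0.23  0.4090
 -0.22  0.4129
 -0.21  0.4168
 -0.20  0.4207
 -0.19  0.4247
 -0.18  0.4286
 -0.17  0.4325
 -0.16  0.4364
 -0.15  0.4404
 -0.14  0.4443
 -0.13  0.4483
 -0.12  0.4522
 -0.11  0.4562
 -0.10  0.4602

σ√T = 0.16·√0.25 = 0.0800
d₁ = [ln(480/495) + (0.073 + ½·0.16²)·0.25] / (σ√T) = (-0.0308 + 0.0215) / 0.0800 = -0.1165 → -0.12
d₂ = -0.1165 − 0.0800 = -0.1965 → -0.20
exp(−rT) = exp(−0.073·0.25) = 0.9819
C = 480·N(-0.12) − 495·0.9819·N(-0.20) = 480·0.4522 − 495·0.9819·0.4207 = 217.0560 − 204.4772 = 12.5788

€12.58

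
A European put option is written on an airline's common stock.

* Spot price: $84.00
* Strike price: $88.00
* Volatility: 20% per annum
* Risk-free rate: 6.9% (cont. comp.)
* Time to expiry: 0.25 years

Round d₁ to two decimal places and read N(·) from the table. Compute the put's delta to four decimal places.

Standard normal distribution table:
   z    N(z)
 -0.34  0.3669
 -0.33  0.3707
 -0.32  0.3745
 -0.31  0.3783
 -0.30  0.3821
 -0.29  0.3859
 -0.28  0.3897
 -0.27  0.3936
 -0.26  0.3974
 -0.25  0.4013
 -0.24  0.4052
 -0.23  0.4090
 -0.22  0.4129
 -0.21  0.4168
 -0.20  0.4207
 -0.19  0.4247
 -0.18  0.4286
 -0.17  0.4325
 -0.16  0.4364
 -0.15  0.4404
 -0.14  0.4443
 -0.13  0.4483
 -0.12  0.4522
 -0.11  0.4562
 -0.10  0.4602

σ√T = 0.2·√0.25 = 0.1000
d₁ = [ln(84/88) + (0.069 + 0.2²/2)·0.25] / 0.1000 = [-0.0465 + 0.0223] / 0.1000 = -0.2427 ≈ -0.24
N(d₁) = N(-0.24) = 0.4052
Δ_put = N(d₁) − 1 = 0.4052 − 1 = -0.5948

-0.5948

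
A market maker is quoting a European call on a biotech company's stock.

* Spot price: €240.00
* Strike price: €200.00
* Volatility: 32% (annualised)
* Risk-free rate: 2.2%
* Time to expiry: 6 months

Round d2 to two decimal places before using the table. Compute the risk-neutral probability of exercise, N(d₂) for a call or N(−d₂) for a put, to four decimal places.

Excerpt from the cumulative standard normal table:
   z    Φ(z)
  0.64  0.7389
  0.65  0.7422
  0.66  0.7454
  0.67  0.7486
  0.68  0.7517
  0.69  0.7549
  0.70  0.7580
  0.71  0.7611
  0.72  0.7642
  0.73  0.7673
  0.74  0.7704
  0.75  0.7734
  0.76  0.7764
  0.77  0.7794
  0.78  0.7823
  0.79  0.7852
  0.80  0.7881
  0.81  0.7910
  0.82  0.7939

σ√T = 0.32·√0.5 = 0.2263
d₁ = [ln(240/200) + (0.022 + ½·0.32²)·0.5] / (σ√T) = (0.1823 + 0.0366) / 0.2263 = 0.9675 ≈ 0.97
d₂ = 0.9675 − 0.2263 = 0.7412 ≈ 0.74
Risk-neutral Pr[S_T > K] = N(d₂) = N(0.74) = 0.7704

0.7704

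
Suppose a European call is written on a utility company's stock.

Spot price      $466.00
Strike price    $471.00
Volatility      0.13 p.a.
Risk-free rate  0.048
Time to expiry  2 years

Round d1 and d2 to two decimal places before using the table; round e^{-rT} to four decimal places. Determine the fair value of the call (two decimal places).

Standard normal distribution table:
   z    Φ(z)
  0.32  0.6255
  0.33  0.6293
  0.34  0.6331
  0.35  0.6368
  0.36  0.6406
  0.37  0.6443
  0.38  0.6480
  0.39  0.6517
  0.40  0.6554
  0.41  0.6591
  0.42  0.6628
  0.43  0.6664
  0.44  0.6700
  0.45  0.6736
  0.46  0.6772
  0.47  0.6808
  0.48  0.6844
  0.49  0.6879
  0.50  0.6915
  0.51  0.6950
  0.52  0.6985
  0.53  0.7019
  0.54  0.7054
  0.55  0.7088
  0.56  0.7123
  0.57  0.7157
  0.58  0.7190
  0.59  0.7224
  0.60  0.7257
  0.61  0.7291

$56.23

σ√T = 0.13·√2 = 0.1838
d₁ = [ln(466/471) + (0.048 + 0.13²/2)·2] / 0.1838 = [-0.0107 + 0.1129] / 0.1838 = 0.5560 ⇒ 0.56
d₂ = d₁ − σ√T = 0.5560 − 0.1838 = 0.3722 ⇒ 0.37
e^(−rT) = e^(−0.048·2) = 0.9085
N(d₁) = N(0.56) = 0.7123;  N(d₂) = N(0.37) = 0.6443
C = 466·0.7123 − 471·0.9085·0.6443 = 331.9318 − 275.6982 = 56.2336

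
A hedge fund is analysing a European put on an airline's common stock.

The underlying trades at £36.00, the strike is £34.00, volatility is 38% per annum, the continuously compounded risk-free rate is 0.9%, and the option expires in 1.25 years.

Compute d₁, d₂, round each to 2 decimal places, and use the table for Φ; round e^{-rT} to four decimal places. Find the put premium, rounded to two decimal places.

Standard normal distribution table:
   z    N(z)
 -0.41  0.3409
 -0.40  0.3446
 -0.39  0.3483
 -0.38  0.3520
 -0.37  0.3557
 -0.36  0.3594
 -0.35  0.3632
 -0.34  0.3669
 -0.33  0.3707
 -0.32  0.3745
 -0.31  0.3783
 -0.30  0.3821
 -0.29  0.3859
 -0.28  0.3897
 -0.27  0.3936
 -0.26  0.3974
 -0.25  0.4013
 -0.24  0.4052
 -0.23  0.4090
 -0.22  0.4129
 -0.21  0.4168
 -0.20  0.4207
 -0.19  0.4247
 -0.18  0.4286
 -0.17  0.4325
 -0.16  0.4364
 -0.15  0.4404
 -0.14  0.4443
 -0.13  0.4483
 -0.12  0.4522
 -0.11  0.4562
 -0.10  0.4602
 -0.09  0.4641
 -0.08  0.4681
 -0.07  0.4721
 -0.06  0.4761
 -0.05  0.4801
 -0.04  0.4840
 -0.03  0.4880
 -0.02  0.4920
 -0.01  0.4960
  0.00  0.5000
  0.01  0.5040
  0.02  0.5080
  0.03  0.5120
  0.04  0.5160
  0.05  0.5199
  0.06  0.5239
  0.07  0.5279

T = 1.25;  σ√T = 0.4249
d₁ = [ln(36/34) + (0.009 + 0.38²/2)·1.25] / 0.4249 = [0.0572 + 0.1015] / 0.4249 = 0.3734 which rounds to 0.37
d₂ = d₁ − σ√T = 0.3734 − 0.4249 = -0.0514 which rounds to -0.05
e^(−rT) = e^(−0.009·1.25) = 0.9888
N(−d₂) = N(0.05) = 0.5199;  N(−d₁) = N(-0.37) = 0.3557
P = 34·0.9888·0.5199 − 36·0.3557 = 17.4786 − 12.8052 = 4.6734

£4.67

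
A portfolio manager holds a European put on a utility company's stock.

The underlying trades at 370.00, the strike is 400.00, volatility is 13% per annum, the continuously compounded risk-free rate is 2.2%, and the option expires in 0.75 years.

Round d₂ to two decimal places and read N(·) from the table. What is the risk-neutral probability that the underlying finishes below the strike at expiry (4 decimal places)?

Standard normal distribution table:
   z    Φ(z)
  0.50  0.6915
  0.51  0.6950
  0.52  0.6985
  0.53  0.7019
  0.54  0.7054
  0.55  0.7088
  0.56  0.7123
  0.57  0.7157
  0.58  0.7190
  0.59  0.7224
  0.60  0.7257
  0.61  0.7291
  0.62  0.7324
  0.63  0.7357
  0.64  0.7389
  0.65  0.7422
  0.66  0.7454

0.7257

σ√T = 0.13 × 0.8660 = 0.1126
ln(S/K) + (r + σ²/2)T = ln(370/400) + (0.022 + 0.13²/2)·0.75 = -0.0780 + 0.0228 = -0.0551
d₁ = -0.0551 / 0.1126 = -0.4896 → -0.49
d₂ = d₁ − σ√T = -0.4896 − 0.1126 = -0.6022 → -0.60
Pr(exercise) under Q = N(−d₂) = N(0.60) = 0.7257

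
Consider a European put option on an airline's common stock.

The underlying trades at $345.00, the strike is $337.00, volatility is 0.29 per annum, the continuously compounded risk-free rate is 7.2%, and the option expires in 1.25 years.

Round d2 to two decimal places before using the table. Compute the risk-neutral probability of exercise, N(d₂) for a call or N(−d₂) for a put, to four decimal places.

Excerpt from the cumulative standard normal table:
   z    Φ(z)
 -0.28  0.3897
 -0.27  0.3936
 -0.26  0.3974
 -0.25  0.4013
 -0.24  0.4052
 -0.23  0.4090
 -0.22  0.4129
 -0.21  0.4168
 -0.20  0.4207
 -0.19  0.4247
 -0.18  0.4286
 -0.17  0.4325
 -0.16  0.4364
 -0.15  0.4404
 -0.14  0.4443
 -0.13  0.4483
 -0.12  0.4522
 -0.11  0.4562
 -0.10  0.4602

σ√T = 0.29 × 1.1180 = 0.3242
ln(S/K) + (r + σ²/2)T = ln(345/337) + (0.072 + 0.29²/2)·1.25 = 0.0235 + 0.1426 = 0.1660
d₁ = 0.1660 / 0.3242 = 0.5121 which rounds to 0.51
d₂ = d₁ − σ√T = 0.5121 − 0.3242 = 0.1878 which rounds to 0.19
Pr(exercise) under Q = N(−d₂) = N(-0.19) = 0.4247

0.4247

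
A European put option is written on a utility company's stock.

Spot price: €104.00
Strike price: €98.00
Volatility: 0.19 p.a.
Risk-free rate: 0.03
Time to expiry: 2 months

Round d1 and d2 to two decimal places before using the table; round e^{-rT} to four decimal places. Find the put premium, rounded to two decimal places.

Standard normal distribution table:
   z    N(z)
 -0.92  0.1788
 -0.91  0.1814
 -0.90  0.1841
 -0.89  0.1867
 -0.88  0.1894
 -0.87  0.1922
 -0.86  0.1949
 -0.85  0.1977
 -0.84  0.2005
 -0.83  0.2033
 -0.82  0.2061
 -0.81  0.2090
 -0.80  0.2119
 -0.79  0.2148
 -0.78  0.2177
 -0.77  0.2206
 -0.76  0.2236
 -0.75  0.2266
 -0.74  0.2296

€0.96

σ√T = 0.19 × 0.4082 = 0.0776
d₁ = [ln(104/98) + (0.03 + ½·0.19²)·0.1667] / (σ√T) = (0.0594 + 0.0080) / 0.0776 = 0.8693 ⇒ 0.87
d₂ = 0.8693 − 0.0776 = 0.7918 ⇒ 0.79
e^(−rT) = e^(−0.03·0.1667) = 0.9950
N(−d₂) = N(-0.79) = 0.2148;  N(−d₁) = N(-0.87) = 0.1922
P = 98·0.9950·0.2148 − 104·0.1922 = 20.9451 − 19.9888 = 0.9563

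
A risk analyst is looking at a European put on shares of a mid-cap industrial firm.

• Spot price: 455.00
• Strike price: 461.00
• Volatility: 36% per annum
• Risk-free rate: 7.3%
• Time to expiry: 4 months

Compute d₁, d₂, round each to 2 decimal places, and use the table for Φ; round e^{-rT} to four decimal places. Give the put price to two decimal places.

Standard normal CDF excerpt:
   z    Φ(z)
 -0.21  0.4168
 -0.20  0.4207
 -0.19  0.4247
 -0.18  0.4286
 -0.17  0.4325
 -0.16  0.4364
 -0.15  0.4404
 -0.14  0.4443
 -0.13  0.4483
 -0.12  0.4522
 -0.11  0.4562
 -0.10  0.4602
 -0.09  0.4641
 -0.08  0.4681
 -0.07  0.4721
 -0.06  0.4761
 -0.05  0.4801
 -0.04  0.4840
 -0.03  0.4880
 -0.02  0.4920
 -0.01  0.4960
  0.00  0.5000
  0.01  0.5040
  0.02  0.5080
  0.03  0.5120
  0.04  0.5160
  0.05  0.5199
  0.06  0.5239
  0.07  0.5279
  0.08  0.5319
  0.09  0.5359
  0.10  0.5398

35.36

σ√T = 0.36 × 0.5774 = 0.2078
ln(S/K) + (r + σ²/2)T = ln(455/461) + (0.073 + 0.36²/2)·0.3333 = -0.0131 + 0.0459 = 0.0328
d₁ = 0.0328 / 0.2078 = 0.1580 which rounds to 0.16
d₂ = d₁ − σ√T = 0.1580 − 0.2078 = -0.0499 which rounds to -0.05
e^(−rT) = e^(−0.073·0.3333) = 0.9760
N(−d₂) = N(0.05) = 0.5199;  N(−d₁) = N(-0.16) = 0.4364
P = 461·0.9760·0.5199 − 455·0.4364 = 233.9217 − 198.5620 = 35.3597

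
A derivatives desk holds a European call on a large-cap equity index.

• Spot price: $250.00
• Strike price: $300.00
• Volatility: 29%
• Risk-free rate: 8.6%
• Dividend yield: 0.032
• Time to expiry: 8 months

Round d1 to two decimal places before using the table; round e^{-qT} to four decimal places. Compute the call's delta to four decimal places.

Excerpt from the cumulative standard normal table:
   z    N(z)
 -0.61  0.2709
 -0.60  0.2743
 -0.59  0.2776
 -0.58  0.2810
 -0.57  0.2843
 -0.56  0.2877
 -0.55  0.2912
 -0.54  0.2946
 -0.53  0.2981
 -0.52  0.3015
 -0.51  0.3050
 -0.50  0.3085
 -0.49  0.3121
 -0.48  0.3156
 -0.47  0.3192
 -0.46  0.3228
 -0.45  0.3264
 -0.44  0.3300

0.3020

T = 0.6667;  σ√T = 0.2368
d₁ = [ln(250/300) + (0.086 − 0.032 + ½·0.29²)·0.6667] / (σ√T) = (-0.1823 + 0.0640) / 0.2368 = -0.4996 → -0.50
N(d₁) = N(-0.50) = 0.3085
Δ_call = exp(−qT)·N(d₁) = 0.9789·0.3085 = 0.3020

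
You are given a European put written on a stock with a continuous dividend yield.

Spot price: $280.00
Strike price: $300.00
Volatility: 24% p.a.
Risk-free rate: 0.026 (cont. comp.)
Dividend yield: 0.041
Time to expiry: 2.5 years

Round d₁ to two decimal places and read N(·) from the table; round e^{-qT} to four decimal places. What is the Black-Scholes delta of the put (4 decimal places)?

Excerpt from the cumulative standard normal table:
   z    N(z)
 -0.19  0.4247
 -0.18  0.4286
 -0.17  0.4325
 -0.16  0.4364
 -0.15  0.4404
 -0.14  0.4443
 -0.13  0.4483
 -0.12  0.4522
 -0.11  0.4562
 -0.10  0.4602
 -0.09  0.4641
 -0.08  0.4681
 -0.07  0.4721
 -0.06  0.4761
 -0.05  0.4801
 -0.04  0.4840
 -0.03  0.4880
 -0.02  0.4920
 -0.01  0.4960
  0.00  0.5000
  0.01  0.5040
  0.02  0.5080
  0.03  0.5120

σ√T = 0.24·√2.5 = 0.3795
ln(S/K) + (r − q + σ²/2)T = ln(280/300) + (0.026 − 0.041 + 0.24²/2)·2.5 = -0.0690 + 0.0345 = -0.0345
d₁ = -0.0345 / 0.3795 = -0.0909 ⇒ -0.09
N(d₁) = N(-0.09) = 0.4641
Δ_put = exp(−qT)·(N(d₁) − 1) = 0.9026·(0.4641 − 1) = -0.4837

-0.4837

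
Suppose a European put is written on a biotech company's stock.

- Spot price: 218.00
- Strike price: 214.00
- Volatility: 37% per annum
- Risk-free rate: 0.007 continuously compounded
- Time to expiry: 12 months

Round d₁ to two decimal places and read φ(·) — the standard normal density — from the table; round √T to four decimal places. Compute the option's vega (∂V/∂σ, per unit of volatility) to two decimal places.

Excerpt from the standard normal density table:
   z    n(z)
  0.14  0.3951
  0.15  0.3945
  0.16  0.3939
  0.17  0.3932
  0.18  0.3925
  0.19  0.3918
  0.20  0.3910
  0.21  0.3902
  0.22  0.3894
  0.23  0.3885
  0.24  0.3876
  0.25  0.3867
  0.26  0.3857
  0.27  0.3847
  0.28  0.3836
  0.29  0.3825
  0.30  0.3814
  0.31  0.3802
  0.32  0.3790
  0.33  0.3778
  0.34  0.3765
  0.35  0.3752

σ√T = 0.37 × 1.0000 = 0.3700
d₁ = [ln(218/214) + (0.007 + 0.37²/2)·1] / 0.3700 = [0.0185 + 0.0755] / 0.3700 = 0.2540 ⇒ 0.25
√T = √1 = 1.0000
φ(d₁) = φ(0.25) = 0.3867
vega = S·φ(d₁)·√T = 218·0.3867·1.0000 = 84.3006

84.30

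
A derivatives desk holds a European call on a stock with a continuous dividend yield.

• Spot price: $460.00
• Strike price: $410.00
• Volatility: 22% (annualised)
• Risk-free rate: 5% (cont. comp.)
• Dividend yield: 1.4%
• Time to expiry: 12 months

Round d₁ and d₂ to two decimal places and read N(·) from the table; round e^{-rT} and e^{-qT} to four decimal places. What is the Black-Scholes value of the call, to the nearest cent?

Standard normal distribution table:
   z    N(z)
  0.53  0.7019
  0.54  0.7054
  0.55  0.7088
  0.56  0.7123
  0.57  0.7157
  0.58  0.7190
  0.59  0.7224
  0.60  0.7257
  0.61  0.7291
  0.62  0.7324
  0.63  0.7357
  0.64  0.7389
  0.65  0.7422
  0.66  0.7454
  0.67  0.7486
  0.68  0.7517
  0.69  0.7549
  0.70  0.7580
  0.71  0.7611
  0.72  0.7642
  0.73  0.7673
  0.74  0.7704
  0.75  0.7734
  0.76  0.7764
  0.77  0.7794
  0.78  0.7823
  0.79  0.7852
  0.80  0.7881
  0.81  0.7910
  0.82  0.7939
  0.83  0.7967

$77.08

σ√T = 0.22 × 1.0000 = 0.2200
d₁ = [ln(460/410) + (0.05 − 0.014 + 0.22²/2)·1] / 0.2200 = [0.1151 + 0.0602] / 0.2200 = 0.7967 which rounds to 0.80
d₂ = d₁ − σ√T = 0.7967 − 0.2200 = 0.5767 which rounds to 0.58
exp(−qT) = exp(−0.014·1) = 0.9861;  exp(−rT) = exp(−0.05·1) = 0.9512
C = 460·0.9861·N(0.80) − 410·0.9512·N(0.58) = 460·0.9861·0.7881 − 410·0.9512·0.7190 = 357.4869 − 280.4042 = 77.0826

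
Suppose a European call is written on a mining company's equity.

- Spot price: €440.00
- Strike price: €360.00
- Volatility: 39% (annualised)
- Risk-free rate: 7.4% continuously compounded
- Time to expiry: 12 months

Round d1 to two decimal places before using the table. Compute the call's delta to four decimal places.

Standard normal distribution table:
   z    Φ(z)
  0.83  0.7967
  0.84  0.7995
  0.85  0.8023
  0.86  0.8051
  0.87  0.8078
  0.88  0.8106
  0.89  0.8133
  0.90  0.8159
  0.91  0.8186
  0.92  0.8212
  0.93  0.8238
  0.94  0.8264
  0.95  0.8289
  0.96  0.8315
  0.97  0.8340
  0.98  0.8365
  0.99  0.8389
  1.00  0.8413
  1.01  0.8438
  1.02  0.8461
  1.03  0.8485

σ√T = 0.39·√1 = 0.3900
d₁ = [ln(440/360) + (0.074 + ½·0.39²)·1] / (σ√T) = (0.2007 + 0.1501) / 0.3900 = 0.8993 which rounds to 0.90
N(d₁) = N(0.90) = 0.8159
Δ_call = N(d₁) = 0.8159

0.8159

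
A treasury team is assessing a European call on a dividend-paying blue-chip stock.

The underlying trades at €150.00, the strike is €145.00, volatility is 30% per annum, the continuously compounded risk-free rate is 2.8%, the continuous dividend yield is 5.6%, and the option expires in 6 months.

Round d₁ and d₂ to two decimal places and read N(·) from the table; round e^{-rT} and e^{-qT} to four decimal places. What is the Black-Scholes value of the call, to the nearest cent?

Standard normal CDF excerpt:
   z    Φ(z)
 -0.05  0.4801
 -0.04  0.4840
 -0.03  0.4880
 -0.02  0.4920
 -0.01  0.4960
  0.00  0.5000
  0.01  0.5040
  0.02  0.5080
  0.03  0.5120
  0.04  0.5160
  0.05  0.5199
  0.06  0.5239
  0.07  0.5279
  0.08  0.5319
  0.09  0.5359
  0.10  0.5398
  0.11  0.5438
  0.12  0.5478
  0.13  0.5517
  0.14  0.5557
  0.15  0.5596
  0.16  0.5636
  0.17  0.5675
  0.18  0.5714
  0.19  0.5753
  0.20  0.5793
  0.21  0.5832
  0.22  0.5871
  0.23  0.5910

T = 0.5;  σ√T = 0.2121
ln(S/K) + (r − q + σ²/2)T = ln(150/145) + (0.028 − 0.056 + 0.3²/2)·0.5 = 0.0339 + 0.0085 = 0.0424
d₁ = 0.0424 / 0.2121 = 0.1999 ⇒ 0.20
d₂ = d₁ − σ√T = 0.1999 − 0.2121 = -0.0122 ⇒ -0.01
e^(−qT) = e^(−0.056·0.5) = 0.9724;  e^(−rT) = e^(−0.028·0.5) = 0.9861
C = 150·0.9724·N(0.20) − 145·0.9861·N(-0.01) = 150·0.9724·0.5793 − 145·0.9861·0.4960 = 84.4967 − 70.9203 = 13.5764

€13.58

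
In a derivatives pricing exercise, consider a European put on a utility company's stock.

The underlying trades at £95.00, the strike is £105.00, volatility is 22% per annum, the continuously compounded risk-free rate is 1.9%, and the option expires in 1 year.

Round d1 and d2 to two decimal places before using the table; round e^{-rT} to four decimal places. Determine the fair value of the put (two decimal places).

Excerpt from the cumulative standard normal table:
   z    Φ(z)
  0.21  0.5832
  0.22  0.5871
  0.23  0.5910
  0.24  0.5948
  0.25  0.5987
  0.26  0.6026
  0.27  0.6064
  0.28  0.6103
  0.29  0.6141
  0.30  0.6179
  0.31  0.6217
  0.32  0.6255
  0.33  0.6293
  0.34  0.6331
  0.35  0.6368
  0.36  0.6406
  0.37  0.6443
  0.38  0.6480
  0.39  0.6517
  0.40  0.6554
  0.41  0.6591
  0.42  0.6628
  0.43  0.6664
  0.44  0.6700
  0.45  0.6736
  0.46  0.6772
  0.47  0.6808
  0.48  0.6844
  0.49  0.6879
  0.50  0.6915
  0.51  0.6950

σ√T = 0.22·√1 = 0.2200
d₁ = [ln(95/105) + (0.019 + 0.22²/2)·1] / 0.2200 = [-0.1001 + 0.0432] / 0.2200 = -0.2586 ≈ -0.26
d₂ = d₁ − σ√T = -0.2586 − 0.2200 = -0.4786 ≈ -0.48
exp(−rT) = exp(−0.019·1) = 0.9812
N(−d₂) = N(0.48) = 0.6844;  N(−d₁) = N(0.26) = 0.6026
P = 105·0.9812·0.6844 − 95·0.6026 = 70.5110 − 57.2470 = 13.2640

£13.26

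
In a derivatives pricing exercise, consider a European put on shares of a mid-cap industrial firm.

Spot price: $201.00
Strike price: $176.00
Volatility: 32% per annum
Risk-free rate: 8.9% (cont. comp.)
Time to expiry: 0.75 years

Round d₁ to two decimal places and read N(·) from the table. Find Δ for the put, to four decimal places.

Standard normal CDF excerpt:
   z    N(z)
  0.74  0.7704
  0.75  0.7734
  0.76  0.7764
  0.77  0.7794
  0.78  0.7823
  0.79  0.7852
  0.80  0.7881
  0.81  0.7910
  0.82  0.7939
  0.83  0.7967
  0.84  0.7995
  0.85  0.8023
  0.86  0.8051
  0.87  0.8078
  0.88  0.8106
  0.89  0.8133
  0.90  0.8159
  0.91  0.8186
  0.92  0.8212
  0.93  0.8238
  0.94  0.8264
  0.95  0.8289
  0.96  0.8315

σ√T = 0.32 × 0.8660 = 0.2771
ln(S/K) + (r + σ²/2)T = ln(201/176) + (0.089 + 0.32²/2)·0.75 = 0.1328 + 0.1051 = 0.2380
d₁ = 0.2380 / 0.2771 = 0.8587 ≈ 0.86
N(d₁) = N(0.86) = 0.8051
Δ_put = N(d₁) − 1 = 0.8051 − 1 = -0.1949

-0.1949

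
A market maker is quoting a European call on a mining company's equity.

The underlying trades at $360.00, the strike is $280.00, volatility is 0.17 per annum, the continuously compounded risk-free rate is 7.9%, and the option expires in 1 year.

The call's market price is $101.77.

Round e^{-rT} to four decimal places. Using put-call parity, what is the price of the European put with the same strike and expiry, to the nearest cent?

$0.49

exp(−rT) = exp(−0.079·1) = 0.9240
Put-call parity: C − P = S − K·e^(−rT) = 360 − 280·0.9240 = 360 − 258.7200 = 101.2800
P = C − (C − P) = 101.77 − (101.2800) = 0.4900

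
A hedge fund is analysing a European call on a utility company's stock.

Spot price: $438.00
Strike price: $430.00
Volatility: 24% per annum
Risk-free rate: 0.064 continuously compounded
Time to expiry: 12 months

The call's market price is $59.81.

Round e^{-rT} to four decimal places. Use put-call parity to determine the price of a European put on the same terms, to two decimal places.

exp(−rT) = exp(−0.064·1) = 0.9380
Put-call parity: C − P = S − K·e^(−rT) = 438 − 430·0.9380 = 438 − 403.3400 = 34.6600
P = C − (C − P) = 59.81 − (34.6600) = 25.1500

$25.15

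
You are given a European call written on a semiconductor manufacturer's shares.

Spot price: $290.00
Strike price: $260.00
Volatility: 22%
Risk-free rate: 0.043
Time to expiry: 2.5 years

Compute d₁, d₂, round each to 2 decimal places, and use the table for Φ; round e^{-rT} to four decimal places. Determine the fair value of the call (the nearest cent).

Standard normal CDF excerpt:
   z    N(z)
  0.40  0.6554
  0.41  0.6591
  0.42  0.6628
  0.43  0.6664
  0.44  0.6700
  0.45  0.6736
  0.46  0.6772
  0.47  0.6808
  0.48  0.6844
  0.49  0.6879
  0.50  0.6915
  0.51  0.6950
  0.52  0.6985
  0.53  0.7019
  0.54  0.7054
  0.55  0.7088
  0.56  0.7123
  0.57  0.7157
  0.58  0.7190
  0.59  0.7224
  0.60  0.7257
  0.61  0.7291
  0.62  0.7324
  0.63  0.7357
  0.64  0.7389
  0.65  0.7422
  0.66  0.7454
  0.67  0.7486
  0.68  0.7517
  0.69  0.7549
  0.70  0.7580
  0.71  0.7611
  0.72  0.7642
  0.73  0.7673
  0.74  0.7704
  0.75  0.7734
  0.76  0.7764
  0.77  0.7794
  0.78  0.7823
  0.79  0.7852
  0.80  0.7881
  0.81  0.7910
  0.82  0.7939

σ√T = 0.22·√2.5 = 0.3479
ln(S/K) + (r + σ²/2)T = ln(290/260) + (0.043 + 0.22²/2)·2.5 = 0.1092 + 0.1680 = 0.2772
d₁ = 0.2772 / 0.3479 = 0.7969 which rounds to 0.80
d₂ = d₁ − σ√T = 0.7969 − 0.3479 = 0.4490 which rounds to 0.45
e^(−rT) = e^(−0.043·2.5) = 0.8981
C = 290·N(0.80) − 260·0.8981·N(0.45) = 290·0.7881 − 260·0.8981·0.6736 = 228.5490 − 157.2896 = 71.2594

$71.26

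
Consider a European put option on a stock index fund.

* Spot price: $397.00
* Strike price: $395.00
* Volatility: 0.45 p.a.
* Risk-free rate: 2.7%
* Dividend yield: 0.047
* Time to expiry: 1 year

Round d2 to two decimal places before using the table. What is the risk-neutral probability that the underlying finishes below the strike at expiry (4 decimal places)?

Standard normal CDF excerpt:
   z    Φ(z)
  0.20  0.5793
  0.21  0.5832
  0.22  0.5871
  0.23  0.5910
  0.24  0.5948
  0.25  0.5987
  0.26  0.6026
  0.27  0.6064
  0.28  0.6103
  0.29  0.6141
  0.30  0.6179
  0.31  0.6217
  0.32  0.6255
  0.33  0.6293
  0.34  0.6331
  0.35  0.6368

σ√T = 0.45 × 1.0000 = 0.4500
ln(S/K) + (r − q + σ²/2)T = ln(397/395) + (0.027 − 0.047 + 0.45²/2)·1 = 0.0051 + 0.0813 = 0.0863
d₁ = 0.0863 / 0.4500 = 0.1918 → 0.19
d₂ = d₁ − σ√T = 0.1918 − 0.4500 = -0.2582 → -0.26
Pr(exercise) under Q = N(−d₂) = N(0.26) = 0.6026

0.6026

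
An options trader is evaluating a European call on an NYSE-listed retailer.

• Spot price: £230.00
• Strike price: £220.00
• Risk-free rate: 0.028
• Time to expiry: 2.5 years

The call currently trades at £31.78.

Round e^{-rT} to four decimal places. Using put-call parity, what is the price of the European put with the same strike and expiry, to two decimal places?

£6.91

e^(−rT) = e^(−0.028·2.5) = 0.9324
Put-call parity: C − P = S − K·e^(−rT) = 230 − 220·0.9324 = 230 − 205.1280 = 24.8720
P = C − (C − P) = 31.78 − (24.8720) = 6.9080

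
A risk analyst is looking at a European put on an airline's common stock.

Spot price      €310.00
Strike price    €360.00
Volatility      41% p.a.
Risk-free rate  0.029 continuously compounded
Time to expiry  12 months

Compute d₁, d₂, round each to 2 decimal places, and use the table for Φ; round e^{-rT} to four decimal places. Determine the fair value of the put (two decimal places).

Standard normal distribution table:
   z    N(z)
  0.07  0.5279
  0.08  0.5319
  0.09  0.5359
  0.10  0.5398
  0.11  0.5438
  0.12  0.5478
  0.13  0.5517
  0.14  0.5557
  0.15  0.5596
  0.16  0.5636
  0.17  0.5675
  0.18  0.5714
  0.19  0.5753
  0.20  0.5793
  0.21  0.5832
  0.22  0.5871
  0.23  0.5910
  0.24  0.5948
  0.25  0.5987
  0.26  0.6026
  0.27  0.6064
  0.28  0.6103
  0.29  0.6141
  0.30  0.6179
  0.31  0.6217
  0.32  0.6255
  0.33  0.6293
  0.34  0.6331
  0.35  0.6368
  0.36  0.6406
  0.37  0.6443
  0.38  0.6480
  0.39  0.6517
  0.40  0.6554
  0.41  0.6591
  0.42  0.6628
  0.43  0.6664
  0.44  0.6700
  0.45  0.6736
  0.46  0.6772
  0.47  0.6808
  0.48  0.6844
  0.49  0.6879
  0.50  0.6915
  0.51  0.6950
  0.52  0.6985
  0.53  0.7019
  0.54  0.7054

T = 1;  σ√T = 0.4100
d₁ = [ln(310/360) + (0.029 + 0.41²/2)·1] / 0.4100 = [-0.1495 + 0.1130] / 0.4100 = -0.0890 → -0.09
d₂ = d₁ − σ√T = -0.0890 − 0.4100 = -0.4990 → -0.50
exp(−rT) = exp(−0.029·1) = 0.9714
P = 360·0.9714·N(0.50) − 310·N(0.09) = 360·0.9714·0.6915 − 310·0.5359 = 241.8203 − 166.1290 = 75.6913

€75.69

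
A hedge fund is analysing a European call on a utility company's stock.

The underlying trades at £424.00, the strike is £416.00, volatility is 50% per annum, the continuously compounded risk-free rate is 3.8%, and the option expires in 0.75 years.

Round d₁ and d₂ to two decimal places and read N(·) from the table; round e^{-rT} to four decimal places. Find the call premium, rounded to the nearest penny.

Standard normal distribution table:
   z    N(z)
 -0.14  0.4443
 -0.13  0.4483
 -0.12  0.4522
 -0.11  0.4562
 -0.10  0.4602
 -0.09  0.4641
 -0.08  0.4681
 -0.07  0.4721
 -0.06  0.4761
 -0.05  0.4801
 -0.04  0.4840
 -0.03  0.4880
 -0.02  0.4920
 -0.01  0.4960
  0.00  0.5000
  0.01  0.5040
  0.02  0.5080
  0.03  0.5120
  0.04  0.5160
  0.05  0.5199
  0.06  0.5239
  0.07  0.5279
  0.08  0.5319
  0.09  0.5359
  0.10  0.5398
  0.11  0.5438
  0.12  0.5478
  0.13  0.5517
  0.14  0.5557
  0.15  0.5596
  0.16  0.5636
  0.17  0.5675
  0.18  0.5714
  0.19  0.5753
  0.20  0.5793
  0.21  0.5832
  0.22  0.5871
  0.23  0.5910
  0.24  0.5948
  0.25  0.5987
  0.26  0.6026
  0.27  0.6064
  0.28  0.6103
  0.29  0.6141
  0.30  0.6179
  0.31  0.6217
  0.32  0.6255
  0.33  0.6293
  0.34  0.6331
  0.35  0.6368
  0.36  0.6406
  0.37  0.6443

T = 0.75;  σ√T = 0.4330
d₁ = [ln(424/416) + (0.038 + 0.5²/2)·0.75] / 0.4330 = [0.0190 + 0.1222] / 0.4330 = 0.3263 ⇒ 0.33
d₂ = d₁ − σ√T = 0.3263 − 0.4330 = -0.1067 ⇒ -0.11
e^(−rT) = e^(−0.038·0.75) = 0.9719
N(d₁) = N(0.33) = 0.6293;  N(d₂) = N(-0.11) = 0.4562
C = 424·0.6293 − 416·0.9719·0.4562 = 266.8232 − 184.4464 = 82.3768

£82.38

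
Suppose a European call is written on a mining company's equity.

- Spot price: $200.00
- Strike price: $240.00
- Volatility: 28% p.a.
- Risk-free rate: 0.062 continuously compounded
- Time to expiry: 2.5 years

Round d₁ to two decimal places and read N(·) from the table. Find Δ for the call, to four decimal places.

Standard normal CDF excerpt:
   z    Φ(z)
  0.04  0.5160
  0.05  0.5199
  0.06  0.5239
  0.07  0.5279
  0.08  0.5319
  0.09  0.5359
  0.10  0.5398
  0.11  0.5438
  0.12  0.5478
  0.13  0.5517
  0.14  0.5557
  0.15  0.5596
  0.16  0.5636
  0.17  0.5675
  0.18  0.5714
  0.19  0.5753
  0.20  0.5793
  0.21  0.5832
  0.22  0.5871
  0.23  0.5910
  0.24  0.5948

σ√T = 0.28·√2.5 = 0.4427
d₁ = [ln(200/240) + (0.062 + 0.28²/2)·2.5] / 0.4427 = [-0.1823 + 0.2530] / 0.4427 = 0.1596 → 0.16
N(d₁) = N(0.16) = 0.5636
Δ_call = N(d₁) = 0.5636

0.5636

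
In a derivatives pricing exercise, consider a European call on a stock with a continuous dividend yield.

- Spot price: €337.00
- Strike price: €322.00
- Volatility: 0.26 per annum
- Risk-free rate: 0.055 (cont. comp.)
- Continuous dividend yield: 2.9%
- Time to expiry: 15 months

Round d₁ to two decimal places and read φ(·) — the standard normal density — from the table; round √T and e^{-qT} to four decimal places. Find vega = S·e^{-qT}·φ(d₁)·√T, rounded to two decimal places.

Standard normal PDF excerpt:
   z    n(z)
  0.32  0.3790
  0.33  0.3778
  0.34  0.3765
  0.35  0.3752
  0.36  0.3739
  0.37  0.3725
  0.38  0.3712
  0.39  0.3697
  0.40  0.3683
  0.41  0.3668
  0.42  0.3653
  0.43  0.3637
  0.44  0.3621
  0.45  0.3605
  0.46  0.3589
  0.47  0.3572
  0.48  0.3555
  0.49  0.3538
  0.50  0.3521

σ√T = 0.26 × 1.1180 = 0.2907
d₁ = [ln(337/322) + (0.055 − 0.029 + ½·0.26²)·1.25] / (σ√T) = (0.0455 + 0.0748) / 0.2907 = 0.4138 ≈ 0.41
√T = √1.25 = 1.1180
φ(d₁) = φ(0.41) = 0.3668
e^(−qT) = e^(−0.029·1.25) = 0.9644
vega = S·e^(−qT)·φ(d₁)·√T = 337·0.9644·0.3668·1.1180 = 133.2779

133.28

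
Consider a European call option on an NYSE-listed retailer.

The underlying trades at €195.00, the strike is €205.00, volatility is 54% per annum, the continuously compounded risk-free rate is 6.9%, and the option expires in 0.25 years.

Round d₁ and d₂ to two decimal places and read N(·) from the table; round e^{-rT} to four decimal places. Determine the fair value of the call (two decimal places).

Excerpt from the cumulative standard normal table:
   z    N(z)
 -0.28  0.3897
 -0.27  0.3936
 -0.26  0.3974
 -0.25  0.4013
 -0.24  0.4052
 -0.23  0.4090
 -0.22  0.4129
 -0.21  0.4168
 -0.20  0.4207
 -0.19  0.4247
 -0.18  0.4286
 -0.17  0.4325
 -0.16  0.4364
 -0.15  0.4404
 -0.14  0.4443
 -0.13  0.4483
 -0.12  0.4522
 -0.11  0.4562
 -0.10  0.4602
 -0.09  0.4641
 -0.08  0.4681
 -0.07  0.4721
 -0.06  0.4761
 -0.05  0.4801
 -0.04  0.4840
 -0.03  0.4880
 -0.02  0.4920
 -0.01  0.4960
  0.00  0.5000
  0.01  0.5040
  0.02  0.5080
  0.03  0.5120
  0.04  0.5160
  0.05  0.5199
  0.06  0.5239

T = 0.25;  σ√T = 0.2700
d₁ = [ln(195/205) + (0.069 + 0.54²/2)·0.25] / 0.2700 = [-0.0500 + 0.0537] / 0.2700 = 0.0137 ⇒ 0.01
d₂ = d₁ − σ√T = 0.0137 − 0.2700 = -0.2563 ⇒ -0.26
exp(−rT) = exp(−0.069·0.25) = 0.9829
N(d₁) = N(0.01) = 0.5040;  N(d₂) = N(-0.26) = 0.3974
C = 195·0.5040 − 205·0.9829·0.3974 = 98.2800 − 80.0739 = 18.2061

€18.21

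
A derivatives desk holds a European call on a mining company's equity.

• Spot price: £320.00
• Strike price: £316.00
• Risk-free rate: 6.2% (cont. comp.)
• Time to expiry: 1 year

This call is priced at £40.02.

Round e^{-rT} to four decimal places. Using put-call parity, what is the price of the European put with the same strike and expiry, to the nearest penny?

£17.03

exp(−rT) = exp(−0.062·1) = 0.9399
Put-call parity: C − P = S − K·e^(−rT) = 320 − 316·0.9399 = 320 − 297.0084 = 22.9916
P = C − (C − P) = 40.02 − (22.9916) = 17.0284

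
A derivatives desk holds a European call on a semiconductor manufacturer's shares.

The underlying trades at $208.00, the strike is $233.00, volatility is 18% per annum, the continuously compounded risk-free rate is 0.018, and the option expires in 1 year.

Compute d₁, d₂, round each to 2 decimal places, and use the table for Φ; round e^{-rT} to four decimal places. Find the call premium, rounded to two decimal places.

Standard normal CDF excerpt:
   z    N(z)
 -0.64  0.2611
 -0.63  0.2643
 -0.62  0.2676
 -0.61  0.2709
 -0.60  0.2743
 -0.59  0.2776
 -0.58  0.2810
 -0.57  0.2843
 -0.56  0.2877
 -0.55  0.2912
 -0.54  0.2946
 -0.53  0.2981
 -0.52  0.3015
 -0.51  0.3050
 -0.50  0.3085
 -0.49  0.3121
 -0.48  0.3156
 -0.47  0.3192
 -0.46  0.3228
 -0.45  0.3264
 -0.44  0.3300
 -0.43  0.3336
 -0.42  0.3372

$7.40

σ√T = 0.18 × 1.0000 = 0.1800
d₁ = [ln(208/233) + (0.018 + 0.18²/2)·1] / 0.1800 = [-0.1135 + 0.0342] / 0.1800 = -0.4406 → -0.44
d₂ = d₁ − σ√T = -0.4406 − 0.1800 = -0.6206 → -0.62
e^(−rT) = e^(−0.018·1) = 0.9822
N(d₁) = N(-0.44) = 0.3300;  N(d₂) = N(-0.62) = 0.2676
C = 208·0.3300 − 233·0.9822·0.2676 = 68.6400 − 61.2410 = 7.3990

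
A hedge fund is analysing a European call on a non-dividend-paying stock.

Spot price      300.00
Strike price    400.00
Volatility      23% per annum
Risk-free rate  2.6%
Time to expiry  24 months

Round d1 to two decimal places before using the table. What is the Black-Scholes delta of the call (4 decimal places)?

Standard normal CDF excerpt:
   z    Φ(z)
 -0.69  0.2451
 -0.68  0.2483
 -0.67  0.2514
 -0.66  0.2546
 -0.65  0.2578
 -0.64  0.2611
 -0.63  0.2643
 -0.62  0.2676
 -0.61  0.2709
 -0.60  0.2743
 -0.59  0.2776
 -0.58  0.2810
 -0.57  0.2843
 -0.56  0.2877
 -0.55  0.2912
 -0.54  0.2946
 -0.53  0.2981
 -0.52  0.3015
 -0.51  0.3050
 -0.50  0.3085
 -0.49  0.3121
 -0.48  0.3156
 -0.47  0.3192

0.2877

σ√T = 0.23·√2 = 0.3253
d₁ = [ln(300/400) + (0.026 + 0.23²/2)·2] / 0.3253 = [-0.2877 + 0.1049] / 0.3253 = -0.5619 ⇒ -0.56
N(d₁) = N(-0.56) = 0.2877
Δ_call = N(d₁) = 0.2877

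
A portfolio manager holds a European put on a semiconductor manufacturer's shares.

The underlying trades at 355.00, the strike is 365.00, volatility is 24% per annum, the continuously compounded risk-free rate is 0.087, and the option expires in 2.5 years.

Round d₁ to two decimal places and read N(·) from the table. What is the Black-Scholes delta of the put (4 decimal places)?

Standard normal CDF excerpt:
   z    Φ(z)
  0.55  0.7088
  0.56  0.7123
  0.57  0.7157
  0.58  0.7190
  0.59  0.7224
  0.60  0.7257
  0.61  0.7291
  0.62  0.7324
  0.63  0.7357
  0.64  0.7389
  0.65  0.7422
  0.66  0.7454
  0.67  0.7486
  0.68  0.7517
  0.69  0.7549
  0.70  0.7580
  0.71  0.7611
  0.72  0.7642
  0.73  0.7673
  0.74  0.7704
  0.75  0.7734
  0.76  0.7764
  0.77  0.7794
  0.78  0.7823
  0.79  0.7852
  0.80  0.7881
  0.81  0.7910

-0.2451

T = 2.5;  σ√T = 0.3795
d₁ = [ln(355/365) + (0.087 + 0.24²/2)·2.5] / 0.3795 = [-0.0278 + 0.2895] / 0.3795 = 0.6897 ≈ 0.69
N(d₁) = N(0.69) = 0.7549
Δ_put = N(d₁) − 1 = 0.7549 − 1 = -0.2451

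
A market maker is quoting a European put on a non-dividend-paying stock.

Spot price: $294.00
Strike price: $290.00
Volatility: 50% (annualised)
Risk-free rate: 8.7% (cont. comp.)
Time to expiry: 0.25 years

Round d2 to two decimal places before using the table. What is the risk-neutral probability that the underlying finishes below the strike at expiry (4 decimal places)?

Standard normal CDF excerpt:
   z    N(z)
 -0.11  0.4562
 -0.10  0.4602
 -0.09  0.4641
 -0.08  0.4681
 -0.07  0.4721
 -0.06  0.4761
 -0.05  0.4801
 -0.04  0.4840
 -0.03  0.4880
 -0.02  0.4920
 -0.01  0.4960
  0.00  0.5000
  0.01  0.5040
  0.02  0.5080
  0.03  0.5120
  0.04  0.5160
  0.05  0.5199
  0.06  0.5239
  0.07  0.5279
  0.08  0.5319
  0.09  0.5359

σ√T = 0.5 × 0.5000 = 0.2500
d₁ = [ln(294/290) + (0.087 + 0.5²/2)·0.25] / 0.2500 = [0.0137 + 0.0530] / 0.2500 = 0.2668 → 0.27
d₂ = d₁ − σ√T = 0.2668 − 0.2500 = 0.0168 → 0.02
Pr(exercise) under Q = N(−d₂) = N(-0.02) = 0.4920

0.4920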